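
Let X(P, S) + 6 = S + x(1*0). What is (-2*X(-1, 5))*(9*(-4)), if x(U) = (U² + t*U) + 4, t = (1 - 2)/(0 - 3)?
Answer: 216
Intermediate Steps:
t = ⅓ (t = -1/(-3) = -1*(-⅓) = ⅓ ≈ 0.33333)
x(U) = 4 + U² + U/3 (x(U) = (U² + U/3) + 4 = 4 + U² + U/3)
X(P, S) = -2 + S (X(P, S) = -6 + (S + (4 + (1*0)² + (1*0)/3)) = -6 + (S + (4 + 0² + (⅓)*0)) = -6 + (S + (4 + 0 + 0)) = -6 + (S + 4) = -6 + (4 + S) = -2 + S)
(-2*X(-1, 5))*(9*(-4)) = (-2*(-2 + 5))*(9*(-4)) = -2*3*(-36) = -6*(-36) = 216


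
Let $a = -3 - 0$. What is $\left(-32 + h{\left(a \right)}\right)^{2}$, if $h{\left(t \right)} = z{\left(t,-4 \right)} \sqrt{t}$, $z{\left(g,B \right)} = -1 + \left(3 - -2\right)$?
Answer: $976 - 256 i \sqrt{3} \approx 976.0 - 443.4 i$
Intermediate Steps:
$a = -3$ ($a = -3 + 0 = -3$)
$z{\left(g,B \right)} = 4$ ($z{\left(g,B \right)} = -1 + \left(3 + 2\right) = -1 + 5 = 4$)
$h{\left(t \right)} = 4 \sqrt{t}$
$\left(-32 + h{\left(a \right)}\right)^{2} = \left(-32 + 4 \sqrt{-3}\right)^{2} = \left(-32 + 4 i \sqrt{3}\right)^{2}$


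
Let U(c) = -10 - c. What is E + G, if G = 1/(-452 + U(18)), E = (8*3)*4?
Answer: 46079/480 ≈ 95.998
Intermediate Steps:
E = 96 (E = 24*4 = 96)
G = -1/480 (G = 1/(-452 + (-10 - 1*18)) = 1/(-452 + (-10 - 18)) = 1/(-452 - 28) = 1/(-480) = -1/480 ≈ -0.0020833)
E + G = 96 - 1/480 = 46079/480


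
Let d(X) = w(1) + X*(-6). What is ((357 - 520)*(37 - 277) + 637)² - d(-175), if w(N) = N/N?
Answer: 1580617998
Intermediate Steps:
w(N) = 1
d(X) = 1 - 6*X (d(X) = 1 + X*(-6) = 1 - 6*X)
((357 - 520)*(37 - 277) + 637)² - d(-175) = ((357 - 520)*(37 - 277) + 637)² - (1 - 6*(-175)) = (-163*(-240) + 637)² - (1 + 1050) = (39120 + 637)² - 1*1051 = 39757² - 1051 = 1580619049 - 1051 = 1580617998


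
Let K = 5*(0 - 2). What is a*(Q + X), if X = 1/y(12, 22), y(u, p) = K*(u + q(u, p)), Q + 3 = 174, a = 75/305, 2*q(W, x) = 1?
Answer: 64122/1525 ≈ 42.047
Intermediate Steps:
q(W, x) = 1/2 (q(W, x) = (1/2)*1 = 1/2)
a = 15/61 (a = 75*(1/305) = 15/61 ≈ 0.24590)
Q = 171 (Q = -3 + 174 = 171)
K = -10 (K = 5*(-2) = -10)
y(u, p) = -5 - 10*u (y(u, p) = -10*(u + 1/2) = -10*(1/2 + u) = -5 - 10*u)
X = -1/125 (X = 1/(-5 - 10*12) = 1/(-5 - 120) = 1/(-125) = -1/125 ≈ -0.0080000)
a*(Q + X) = 15*(171 - 1/125)/61 = (15/61)*(21374/125) = 64122/1525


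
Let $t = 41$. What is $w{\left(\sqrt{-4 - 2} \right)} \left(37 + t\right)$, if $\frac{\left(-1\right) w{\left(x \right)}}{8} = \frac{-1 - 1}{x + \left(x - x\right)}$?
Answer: $- 208 i \sqrt{6} \approx - 509.49 i$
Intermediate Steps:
$w{\left(x \right)} = \frac{16}{x}$ ($w{\left(x \right)} = - 8 \frac{-1 - 1}{x + \left(x - x\right)} = - 8 \left(- \frac{2}{x + 0}\right) = - 8 \left(- \frac{2}{x}\right) = \frac{16}{x}$)
$w{\left(\sqrt{-4 - 2} \right)} \left(37 + t\right) = \frac{16}{\sqrt{-4 - 2}} \left(37 + 41\right) = \frac{16}{\sqrt{-6}} \cdot 78 = \frac{16}{i \sqrt{6}} \cdot 78 = 16 \left(- \frac{i \sqrt{6}}{6}\right) 78 = - \frac{8 i \sqrt{6}}{3} \cdot 78 = - 208 i \sqrt{6}$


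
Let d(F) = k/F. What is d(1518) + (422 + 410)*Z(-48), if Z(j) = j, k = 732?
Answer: -10103686/253 ≈ -39936.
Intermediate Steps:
d(F) = 732/F
d(1518) + (422 + 410)*Z(-48) = 732/1518 + (422 + 410)*(-48) = 732*(1/1518) + 832*(-48) = 122/253 - 39936 = -10103686/253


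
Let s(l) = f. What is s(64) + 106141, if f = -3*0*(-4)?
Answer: 106141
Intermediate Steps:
f = 0 (f = 0*(-4) = 0)
s(l) = 0
s(64) + 106141 = 0 + 106141 = 106141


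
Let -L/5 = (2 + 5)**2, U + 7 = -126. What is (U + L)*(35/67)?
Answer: -13230/67 ≈ -197.46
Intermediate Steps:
U = -133 (U = -7 - 126 = -133)
L = -245 (L = -5*(2 + 5)**2 = -5*7**2 = -5*49 = -245)
(U + L)*(35/67) = (-133 - 245)*(35/67) = -13230/67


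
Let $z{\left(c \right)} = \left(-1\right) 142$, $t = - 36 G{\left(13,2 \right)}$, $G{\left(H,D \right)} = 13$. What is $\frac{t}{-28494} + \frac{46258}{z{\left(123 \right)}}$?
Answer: $- \frac{36611361}{112393} \approx -325.74$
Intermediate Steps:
$t = -468$ ($t = \left(-36\right) 13 = -468$)
$z{\left(c \right)} = -142$
$\frac{t}{-28494} + \frac{46258}{z{\left(123 \right)}} = - \frac{468}{-28494} + \frac{46258}{-142} = \left(-468\right) \left(- \frac{1}{28494}\right) + 46258 \left(- \frac{1}{142}\right) = \frac{26}{1583} - \frac{23129}{71} = - \frac{36611361}{112393}$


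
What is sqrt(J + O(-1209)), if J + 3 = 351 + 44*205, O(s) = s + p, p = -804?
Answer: sqrt(7355) ≈ 85.761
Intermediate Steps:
O(s) = -804 + s (O(s) = s - 804 = -804 + s)
J = 9368 (J = -3 + (351 + 44*205) = -3 + (351 + 9020) = -3 + 9371 = 9368)
sqrt(J + O(-1209)) = sqrt(9368 + (-804 - 1209)) = sqrt(9368 - 2013) = sqrt(7355)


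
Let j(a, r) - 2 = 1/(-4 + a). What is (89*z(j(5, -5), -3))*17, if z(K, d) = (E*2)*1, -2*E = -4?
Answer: 6052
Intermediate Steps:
E = 2 (E = -½*(-4) = 2)
j(a, r) = 2 + 1/(-4 + a)
z(K, d) = 4 (z(K, d) = (2*2)*1 = 4*1 = 4)
(89*z(j(5, -5), -3))*17 = (89*4)*17 = 356*17 = 6052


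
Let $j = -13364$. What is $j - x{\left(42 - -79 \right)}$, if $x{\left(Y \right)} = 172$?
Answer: $-13536$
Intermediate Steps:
$j - x{\left(42 - -79 \right)} = -13364 - 172 = -13536$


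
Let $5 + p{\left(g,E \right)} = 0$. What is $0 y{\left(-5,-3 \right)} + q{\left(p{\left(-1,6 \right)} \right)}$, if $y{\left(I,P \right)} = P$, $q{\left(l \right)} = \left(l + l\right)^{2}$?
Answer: $100$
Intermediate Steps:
$p{\left(g,E \right)} = -5$ ($p{\left(g,E \right)} = -5 + 0 = -5$)
$q{\left(l \right)} = 4 l^{2}$ ($q{\left(l \right)} = \left(2 l\right)^{2} = 4 l^{2}$)
$0 y{\left(-5,-3 \right)} + q{\left(p{\left(-1,6 \right)} \right)} = 0 \left(-3\right) + 4 \left(-5\right)^{2} = 0 + 4 \cdot 25 = 0 + 100 = 100$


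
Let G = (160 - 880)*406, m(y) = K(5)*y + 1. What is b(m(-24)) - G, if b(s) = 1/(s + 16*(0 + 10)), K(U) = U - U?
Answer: 47063521/161 ≈ 2.9232e+5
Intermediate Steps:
K(U) = 0
m(y) = 1 (m(y) = 0*y + 1 = 0 + 1 = 1)
b(s) = 1/(160 + s) (b(s) = 1/(s + 16*10) = 1/(s + 160) = 1/(160 + s))
G = -292320 (G = -720*406 = -292320)
b(m(-24)) - G = 1/(160 + 1) - 1*(-292320) = 1/161 + 292320 = 47063521/161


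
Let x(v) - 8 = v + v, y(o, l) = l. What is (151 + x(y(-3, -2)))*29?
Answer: 4495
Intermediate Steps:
x(v) = 8 + 2*v (x(v) = 8 + (v + v) = 8 + 2*v)
(151 + x(y(-3, -2)))*29 = (151 + (8 + 2*(-2)))*29 = (151 + (8 - 4))*29 = (151 + 4)*29 = 155*29 = 4495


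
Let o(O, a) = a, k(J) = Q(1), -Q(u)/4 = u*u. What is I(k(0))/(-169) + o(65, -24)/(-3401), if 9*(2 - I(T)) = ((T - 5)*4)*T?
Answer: 51670/574769 ≈ 0.089897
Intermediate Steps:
Q(u) = -4*u² (Q(u) = -4*u*u = -4*u²)
k(J) = -4 (k(J) = -4*1² = -4*1 = -4)
I(T) = 2 - T*(-20 + 4*T)/9 (I(T) = 2 - (T - 5)*4*T/9 = 2 - (-5 + T)*4*T/9 = 2 - (-20 + 4*T)*T/9 = 2 - T*(-20 + 4*T)/9)
I(k(0))/(-169) + o(65, -24)/(-3401) = (2 - 4/9*(-4)² + (20/9)*(-4))/(-169) - 24/(-3401) = (2 - 4/9*16 - 80/9)*(-1/169) - 24*(-1/3401) = (2 - 64/9 - 80/9)*(-1/169) + 24/3401 = -14*(-1/169) + 24/3401 = 14/169 + 24/3401 = 51670/574769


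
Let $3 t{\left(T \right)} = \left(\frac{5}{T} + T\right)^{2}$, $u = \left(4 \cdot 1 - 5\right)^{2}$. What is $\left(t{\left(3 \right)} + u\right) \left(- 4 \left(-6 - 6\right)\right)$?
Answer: $\frac{3568}{9} \approx 396.44$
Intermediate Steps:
$u = 1$ ($u = \left(4 - 5\right)^{2} = \left(-1\right)^{2} = 1$)
$t{\left(T \right)} = \frac{\left(T + \frac{5}{T}\right)^{2}}{3}$ ($t{\left(T \right)} = \frac{\left(\frac{5}{T} + T\right)^{2}}{3} = \frac{\left(T + \frac{5}{T}\right)^{2}}{3}$)
$\left(t{\left(3 \right)} + u\right) \left(- 4 \left(-6 - 6\right)\right) = \left(\frac{\left(5 + 3^{2}\right)^{2}}{3 \cdot 9} + 1\right) \left(- 4 \left(-6 - 6\right)\right) = \left(\frac{1}{3} \cdot \frac{1}{9} \left(5 + 9\right)^{2} + 1\right) \left(\left(-4\right) \left(-12\right)\right) = \left(\frac{1}{3} \cdot \frac{1}{9} \cdot 14^{2} + 1\right) 48 = \left(\frac{1}{3} \cdot \frac{1}{9} \cdot 196 + 1\right) 48 = \left(\frac{196}{27} + 1\right) 48 = \frac{223}{27} \cdot 48 = \frac{3568}{9}$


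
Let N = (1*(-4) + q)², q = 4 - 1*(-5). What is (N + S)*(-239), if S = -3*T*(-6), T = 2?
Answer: -14579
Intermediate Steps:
q = 9 (q = 4 + 5 = 9)
N = 25 (N = (1*(-4) + 9)² = (-4 + 9)² = 5² = 25)
S = 36 (S = -3*2*(-6) = -6*(-6) = 36)
(N + S)*(-239) = (25 + 36)*(-239) = 61*(-239) = -14579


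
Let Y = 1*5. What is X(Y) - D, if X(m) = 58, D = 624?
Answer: -566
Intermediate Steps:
Y = 5
X(Y) - D = 58 - 1*624 = 58 - 624 = -566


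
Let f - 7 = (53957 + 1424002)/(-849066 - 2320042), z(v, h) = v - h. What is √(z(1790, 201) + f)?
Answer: √4006084007827293/1584554 ≈ 39.944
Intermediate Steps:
f = 20705797/3169108 (f = 7 + (53957 + 1424002)/(-849066 - 2320042) = 7 + 1477959/(-3169108) = 7 + 1477959*(-1/3169108) = 7 - 1477959/3169108 = 20705797/3169108 ≈ 6.5336)
√(z(1790, 201) + f) = √((1790 - 1*201) + 20705797/3169108) = √((1790 - 201) + 20705797/3169108) = √(1589 + 20705797/3169108) = √(5056418409/3169108) = √4006084007827293/1584554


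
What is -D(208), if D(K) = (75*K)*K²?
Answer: -674918400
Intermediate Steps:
D(K) = 75*K³
-D(208) = -75*208³ = -75*8998912 = -1*674918400 = -674918400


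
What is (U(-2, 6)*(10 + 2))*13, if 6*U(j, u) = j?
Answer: -52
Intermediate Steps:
U(j, u) = j/6
(U(-2, 6)*(10 + 2))*13 = (((⅙)*(-2))*(10 + 2))*13 = -⅓*12*13 = -4*13 = -52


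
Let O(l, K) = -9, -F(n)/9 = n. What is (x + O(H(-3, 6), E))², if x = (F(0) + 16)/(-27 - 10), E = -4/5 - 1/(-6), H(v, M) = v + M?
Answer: 121801/1369 ≈ 88.971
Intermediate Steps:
F(n) = -9*n
H(v, M) = M + v
E = -19/30 (E = -4*⅕ - 1*(-⅙) = -⅘ + ⅙ = -19/30 ≈ -0.63333)
x = -16/37 (x = (-9*0 + 16)/(-27 - 10) = (0 + 16)/(-37) = 16*(-1/37) = -16/37 ≈ -0.43243)
(x + O(H(-3, 6), E))² = (-16/37 - 9)² = (-349/37)² = 121801/1369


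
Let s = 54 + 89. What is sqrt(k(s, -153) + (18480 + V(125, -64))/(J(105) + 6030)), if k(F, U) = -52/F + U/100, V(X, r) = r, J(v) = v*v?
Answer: I*sqrt(12730429217)/125070 ≈ 0.90213*I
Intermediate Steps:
J(v) = v**2
s = 143
k(F, U) = -52/F + U/100 (k(F, U) = -52/F + U*(1/100) = -52/F + U/100)
sqrt(k(s, -153) + (18480 + V(125, -64))/(J(105) + 6030)) = sqrt((-52/143 + (1/100)*(-153)) + (18480 - 64)/(105**2 + 6030)) = sqrt((-52*1/143 - 153/100) + 18416/(11025 + 6030)) = sqrt((-4/11 - 153/100) + 18416/17055) = sqrt(-2083/1100 + 18416*(1/17055)) = sqrt(-2083/1100 + 18416/17055) = sqrt(-3053593/3752100) = I*sqrt(12730429217)/125070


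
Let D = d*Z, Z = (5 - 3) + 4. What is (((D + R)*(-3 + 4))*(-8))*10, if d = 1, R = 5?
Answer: -880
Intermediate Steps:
Z = 6 (Z = 2 + 4 = 6)
D = 6 (D = 1*6 = 6)
(((D + R)*(-3 + 4))*(-8))*10 = (((6 + 5)*(-3 + 4))*(-8))*10 = ((11*1)*(-8))*10 = (11*(-8))*10 = -88*10 = -880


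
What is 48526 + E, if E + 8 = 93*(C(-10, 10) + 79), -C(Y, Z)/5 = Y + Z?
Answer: 55865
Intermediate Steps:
C(Y, Z) = -5*Y - 5*Z (C(Y, Z) = -5*(Y + Z) = -5*Y - 5*Z)
E = 7339 (E = -8 + 93*((-5*(-10) - 5*10) + 79) = -8 + 93*((50 - 50) + 79) = -8 + 93*(0 + 79) = -8 + 93*79 = -8 + 7347 = 7339)
48526 + E = 48526 + 7339 = 55865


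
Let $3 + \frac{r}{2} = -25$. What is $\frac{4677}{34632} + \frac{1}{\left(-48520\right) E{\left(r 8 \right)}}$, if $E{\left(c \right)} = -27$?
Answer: $\frac{10637312}{78766155} \approx 0.13505$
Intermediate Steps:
$r = -56$ ($r = -6 + 2 \left(-25\right) = -6 - 50 = -56$)
$\frac{4677}{34632} + \frac{1}{\left(-48520\right) E{\left(r 8 \right)}} = \frac{4677}{34632} + \frac{1}{\left(-48520\right) \left(-27\right)} = 4677 \cdot \frac{1}{34632} - - \frac{1}{1310040} = \frac{1559}{11544} + \frac{1}{1310040} = \frac{10637312}{78766155}$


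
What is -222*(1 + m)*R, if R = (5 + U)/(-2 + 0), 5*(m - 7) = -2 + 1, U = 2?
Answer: 30303/5 ≈ 6060.6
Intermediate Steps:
m = 34/5 (m = 7 + (-2 + 1)/5 = 7 + (1/5)*(-1) = 7 - 1/5 = 34/5 ≈ 6.8000)
R = -7/2 (R = (5 + 2)/(-2 + 0) = 7/(-2) = 7*(-1/2) = -7/2 ≈ -3.5000)
-222*(1 + m)*R = -222*(1 + 34/5)*(-7)/2 = -8658*(-7)/(5*2) = -222*(-273/10) = 30303/5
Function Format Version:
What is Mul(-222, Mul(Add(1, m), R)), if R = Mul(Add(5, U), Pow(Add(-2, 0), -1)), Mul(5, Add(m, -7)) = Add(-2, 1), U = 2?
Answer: Rational(30303, 5) ≈ 6060.6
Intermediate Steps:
m = Rational(34, 5) (m = Add(7, Mul(Rational(1, 5), Add(-2, 1))) = Add(7, Mul(Rational(1, 5), -1)) = Add(7, Rational(-1, 5)) = Rational(34, 5) ≈ 6.8000)
R = Rational(-7, 2) (R = Mul(Add(5, 2), Pow(Add(-2, 0), -1)) = Mul(7, Pow(-2, -1)) = Mul(7, Rational(-1, 2)) = Rational(-7, 2) ≈ -3.5000)
Mul(-222, Mul(Add(1, m), R)) = Mul(-222, Mul(Add(1, Rational(34, 5)), Rational(-7, 2))) = Mul(-222, Mul(Rational(39, 5), Rational(-7, 2))) = Mul(-222, Rational(-273, 10)) = Rational(30303, 5)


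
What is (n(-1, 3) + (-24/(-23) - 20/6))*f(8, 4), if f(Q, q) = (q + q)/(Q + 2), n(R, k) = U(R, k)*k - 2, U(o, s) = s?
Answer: 260/69 ≈ 3.7681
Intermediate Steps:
n(R, k) = -2 + k² (n(R, k) = k*k - 2 = k² - 2 = -2 + k²)
f(Q, q) = 2*q/(2 + Q) (f(Q, q) = (2*q)/(2 + Q) = 2*q/(2 + Q))
(n(-1, 3) + (-24/(-23) - 20/6))*f(8, 4) = ((-2 + 3²) + (-24/(-23) - 20/6))*(2*4/(2 + 8)) = ((-2 + 9) + (-24*(-1/23) - 20*⅙))*(2*4/10) = (7 + (24/23 - 10/3))*(2*4*(⅒)) = (7 - 158/69)*(⅘) = (325/69)*(⅘) = 260/69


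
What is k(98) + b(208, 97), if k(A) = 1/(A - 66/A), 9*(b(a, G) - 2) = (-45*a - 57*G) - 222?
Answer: -7997564/4769 ≈ -1677.0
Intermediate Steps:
b(a, G) = -68/3 - 5*a - 19*G/3 (b(a, G) = 2 + ((-45*a - 57*G) - 222)/9 = 2 + ((-57*G - 45*a) - 222)/9 = 2 + (-222 - 57*G - 45*a)/9 = 2 + (-74/3 - 5*a - 19*G/3) = -68/3 - 5*a - 19*G/3)
k(98) + b(208, 97) = 98/(-66 + 98**2) + (-68/3 - 5*208 - 19/3*97) = 98/(-66 + 9604) + (-68/3 - 1040 - 1843/3) = 98/9538 - 1677 = 98*(1/9538) - 1677 = 49/4769 - 1677 = -7997564/4769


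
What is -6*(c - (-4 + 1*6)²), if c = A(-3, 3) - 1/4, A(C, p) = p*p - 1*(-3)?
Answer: -93/2 ≈ -46.500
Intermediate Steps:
A(C, p) = 3 + p² (A(C, p) = p² + 3 = 3 + p²)
c = 47/4 (c = (3 + 3²) - 1/4 = (3 + 9) - 1*¼ = 12 - ¼ = 47/4 ≈ 11.750)
-6*(c - (-4 + 1*6)²) = -6*(47/4 - (-4 + 1*6)²) = -6*(47/4 - (-4 + 6)²) = -6*(47/4 - 1*2²) = -6*(47/4 - 1*4) = -6*(47/4 - 4) = -6*31/4 = -93/2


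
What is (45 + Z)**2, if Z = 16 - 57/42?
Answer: 697225/196 ≈ 3557.3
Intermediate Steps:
Z = 205/14 (Z = 16 - 57/42 = 16 - 1*19/14 = 16 - 19/14 = 205/14 ≈ 14.643)
(45 + Z)**2 = (45 + 205/14)**2 = (835/14)**2 = 697225/196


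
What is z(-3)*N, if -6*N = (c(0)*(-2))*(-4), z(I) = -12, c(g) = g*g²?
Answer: 0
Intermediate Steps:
c(g) = g³
N = 0 (N = -0³*(-2)*(-4)/6 = -0*(-2)*(-4)/6 = -0*(-4) = -⅙*0 = 0)
z(-3)*N = -12*0 = 0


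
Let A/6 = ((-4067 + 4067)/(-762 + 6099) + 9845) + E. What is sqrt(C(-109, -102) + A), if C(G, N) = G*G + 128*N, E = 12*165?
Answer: 5*sqrt(2791) ≈ 264.15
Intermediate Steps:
E = 1980
A = 70950 (A = 6*(((-4067 + 4067)/(-762 + 6099) + 9845) + 1980) = 6*((0/5337 + 9845) + 1980) = 6*((0*(1/5337) + 9845) + 1980) = 6*((0 + 9845) + 1980) = 6*(9845 + 1980) = 6*11825 = 70950)
C(G, N) = G**2 + 128*N
sqrt(C(-109, -102) + A) = sqrt(((-109)**2 + 128*(-102)) + 70950) = sqrt((11881 - 13056) + 70950) = sqrt(-1175 + 70950) = sqrt(69775) = 5*sqrt(2791)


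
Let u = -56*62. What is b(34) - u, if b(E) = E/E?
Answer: 3473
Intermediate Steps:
u = -3472
b(E) = 1
b(34) - u = 1 - 1*(-3472) = 1 + 3472 = 3473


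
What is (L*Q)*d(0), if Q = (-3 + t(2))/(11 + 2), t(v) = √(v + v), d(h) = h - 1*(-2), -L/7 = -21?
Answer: -294/13 ≈ -22.615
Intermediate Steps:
L = 147 (L = -7*(-21) = 147)
d(h) = 2 + h (d(h) = h + 2 = 2 + h)
t(v) = √2*√v (t(v) = √(2*v) = √2*√v)
Q = -1/13 (Q = (-3 + √2*√2)/(11 + 2) = (-3 + 2)/13 = -1*1/13 = -1/13 ≈ -0.076923)
(L*Q)*d(0) = (147*(-1/13))*(2 + 0) = -147/13*2 = -294/13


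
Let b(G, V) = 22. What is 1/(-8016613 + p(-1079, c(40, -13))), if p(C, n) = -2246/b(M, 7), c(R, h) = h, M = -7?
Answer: -11/88183866 ≈ -1.2474e-7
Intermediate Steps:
p(C, n) = -1123/11 (p(C, n) = -2246/22 = -2246*1/22 = -1123/11)
1/(-8016613 + p(-1079, c(40, -13))) = 1/(-8016613 - 1123/11) = 1/(-88183866/11) = -11/88183866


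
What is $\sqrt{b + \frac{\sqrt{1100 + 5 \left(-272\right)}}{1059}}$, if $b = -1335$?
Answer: $\frac{\sqrt{-1497177135 + 2118 i \sqrt{65}}}{1059} \approx 0.00020836 + 36.538 i$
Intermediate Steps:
$\sqrt{b + \frac{\sqrt{1100 + 5 \left(-272\right)}}{1059}} = \sqrt{-1335 + \frac{\sqrt{1100 + 5 \left(-272\right)}}{1059}} = \sqrt{-1335 + \sqrt{1100 - 1360} \cdot \frac{1}{1059}} = \sqrt{-1335 + \sqrt{-260} \cdot \frac{1}{1059}} = \sqrt{-1335 + 2 i \sqrt{65} \cdot \frac{1}{1059}} = \sqrt{-1335 + \frac{2 i \sqrt{65}}{1059}}$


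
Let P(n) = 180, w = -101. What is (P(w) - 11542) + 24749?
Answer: 13387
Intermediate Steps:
(P(w) - 11542) + 24749 = (180 - 11542) + 24749 = -11362 + 24749 = 13387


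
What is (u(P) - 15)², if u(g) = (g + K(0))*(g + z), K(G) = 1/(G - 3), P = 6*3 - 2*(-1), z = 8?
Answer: 2582449/9 ≈ 2.8694e+5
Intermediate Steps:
P = 20 (P = 18 + 2 = 20)
K(G) = 1/(-3 + G)
u(g) = (8 + g)*(-⅓ + g) (u(g) = (g + 1/(-3 + 0))*(g + 8) = (g + 1/(-3))*(8 + g) = (g - ⅓)*(8 + g) = (-⅓ + g)*(8 + g) = (8 + g)*(-⅓ + g))
(u(P) - 15)² = ((-8/3 + 20² + (23/3)*20) - 15)² = ((-8/3 + 400 + 460/3) - 15)² = (1652/3 - 15)² = (1607/3)² = 2582449/9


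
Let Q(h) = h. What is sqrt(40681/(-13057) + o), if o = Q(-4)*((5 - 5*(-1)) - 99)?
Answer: sqrt(60161576827)/13057 ≈ 18.785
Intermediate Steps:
o = 356 (o = -4*((5 - 5*(-1)) - 99) = -4*((5 + 5) - 99) = -4*(10 - 99) = -4*(-89) = 356)
sqrt(40681/(-13057) + o) = sqrt(40681/(-13057) + 356) = sqrt(40681*(-1/13057) + 356) = sqrt(-40681/13057 + 356) = sqrt(4607611/13057) = sqrt(60161576827)/13057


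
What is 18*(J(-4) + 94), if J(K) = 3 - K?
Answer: 1818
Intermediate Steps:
18*(J(-4) + 94) = 18*((3 - 1*(-4)) + 94) = 18*((3 + 4) + 94) = 18*(7 + 94) = 18*101 = 1818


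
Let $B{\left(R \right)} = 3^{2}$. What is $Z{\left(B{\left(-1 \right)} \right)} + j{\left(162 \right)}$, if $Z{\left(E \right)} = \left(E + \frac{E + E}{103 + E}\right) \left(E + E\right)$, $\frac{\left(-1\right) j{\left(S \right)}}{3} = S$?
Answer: $- \frac{8991}{28} \approx -321.11$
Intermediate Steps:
$j{\left(S \right)} = - 3 S$
$B{\left(R \right)} = 9$
$Z{\left(E \right)} = 2 E \left(E + \frac{2 E}{103 + E}\right)$ ($Z{\left(E \right)} = \left(E + \frac{2 E}{103 + E}\right) 2 E = 2 E \left(E + \frac{2 E}{103 + E}\right)$)
$Z{\left(B{\left(-1 \right)} \right)} + j{\left(162 \right)} = \frac{2 \cdot 9^{2} \left(105 + 9\right)}{103 + 9} - 486 = 2 \cdot 81 \cdot \frac{1}{112} \cdot 114 - 486 = \frac{4617}{28} - 486 = - \frac{8991}{28}$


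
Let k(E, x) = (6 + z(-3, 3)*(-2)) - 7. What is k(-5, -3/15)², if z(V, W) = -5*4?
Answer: 1521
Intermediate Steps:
z(V, W) = -20
k(E, x) = 39 (k(E, x) = (6 - 20*(-2)) - 7 = (6 + 40) - 7 = 46 - 7 = 39)
k(-5, -3/15)² = 39² = 1521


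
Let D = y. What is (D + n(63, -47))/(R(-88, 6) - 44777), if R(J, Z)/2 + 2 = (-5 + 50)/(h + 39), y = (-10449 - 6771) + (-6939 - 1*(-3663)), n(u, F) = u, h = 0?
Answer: 88543/194041 ≈ 0.45631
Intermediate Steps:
y = -20496 (y = -17220 + (-6939 + 3663) = -17220 - 3276 = -20496)
R(J, Z) = -22/13 (R(J, Z) = -4 + 2*((-5 + 50)/(0 + 39)) = -4 + 2*(45/39) = -4 + 2*(45*(1/39)) = -4 + 2*(15/13) = -4 + 30/13 = -22/13)
D = -20496
(D + n(63, -47))/(R(-88, 6) - 44777) = (-20496 + 63)/(-22/13 - 44777) = -20433/(-582123/13) = -20433*(-13/582123) = 88543/194041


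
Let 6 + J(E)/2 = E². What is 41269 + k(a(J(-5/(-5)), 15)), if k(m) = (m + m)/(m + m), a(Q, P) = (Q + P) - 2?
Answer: 41270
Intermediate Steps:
J(E) = -12 + 2*E²
a(Q, P) = -2 + P + Q (a(Q, P) = (P + Q) - 2 = -2 + P + Q)
k(m) = 1 (k(m) = (2*m)/((2*m)) = (2*m)*(1/(2*m)) = 1)
41269 + k(a(J(-5/(-5)), 15)) = 41269 + 1 = 41270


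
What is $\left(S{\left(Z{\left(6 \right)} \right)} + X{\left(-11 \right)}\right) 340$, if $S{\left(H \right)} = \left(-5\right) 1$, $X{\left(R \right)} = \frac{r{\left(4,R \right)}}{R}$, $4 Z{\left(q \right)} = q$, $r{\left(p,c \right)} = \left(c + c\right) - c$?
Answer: $-1360$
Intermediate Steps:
$r{\left(p,c \right)} = c$ ($r{\left(p,c \right)} = 2 c - c = c$)
$Z{\left(q \right)} = \frac{q}{4}$
$X{\left(R \right)} = 1$ ($X{\left(R \right)} = \frac{R}{R} = 1$)
$S{\left(H \right)} = -5$
$\left(S{\left(Z{\left(6 \right)} \right)} + X{\left(-11 \right)}\right) 340 = \left(-5 + 1\right) 340 = \left(-4\right) 340 = -1360$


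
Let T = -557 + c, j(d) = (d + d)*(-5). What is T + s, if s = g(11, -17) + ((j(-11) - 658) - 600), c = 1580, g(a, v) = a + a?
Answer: -103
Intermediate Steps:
g(a, v) = 2*a
j(d) = -10*d (j(d) = (2*d)*(-5) = -10*d)
T = 1023 (T = -557 + 1580 = 1023)
s = -1126 (s = 2*11 + ((-10*(-11) - 658) - 600) = 22 + ((110 - 658) - 600) = 22 + (-548 - 600) = 22 - 1148 = -1126)
T + s = 1023 - 1126 = -103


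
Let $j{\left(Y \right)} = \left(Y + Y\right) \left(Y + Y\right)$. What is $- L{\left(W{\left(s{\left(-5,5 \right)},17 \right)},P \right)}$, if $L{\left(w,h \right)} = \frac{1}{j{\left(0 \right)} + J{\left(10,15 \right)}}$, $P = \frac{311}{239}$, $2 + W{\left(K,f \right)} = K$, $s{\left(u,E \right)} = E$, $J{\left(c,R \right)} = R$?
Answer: $- \frac{1}{15} \approx -0.066667$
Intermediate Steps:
$W{\left(K,f \right)} = -2 + K$
$j{\left(Y \right)} = 4 Y^{2}$ ($j{\left(Y \right)} = 2 Y 2 Y = 4 Y^{2}$)
$P = \frac{311}{239}$ ($P = 311 \cdot \frac{1}{239} = \frac{311}{239} \approx 1.3013$)
$L{\left(w,h \right)} = \frac{1}{15}$ ($L{\left(w,h \right)} = \frac{1}{4 \cdot 0^{2} + 15} = \frac{1}{4 \cdot 0 + 15} = \frac{1}{0 + 15} = \frac{1}{15}$)
$- L{\left(W{\left(s{\left(-5,5 \right)},17 \right)},P \right)} = \left(-1\right) \frac{1}{15} = - \frac{1}{15}$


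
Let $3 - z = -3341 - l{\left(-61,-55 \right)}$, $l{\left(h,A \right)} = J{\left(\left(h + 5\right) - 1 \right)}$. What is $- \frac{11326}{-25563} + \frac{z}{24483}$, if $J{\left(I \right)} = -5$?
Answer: $\frac{120883105}{208619643} \approx 0.57944$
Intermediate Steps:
$l{\left(h,A \right)} = -5$
$z = 3339$ ($z = 3 - \left(-3341 - -5\right) = 3 - \left(-3341 + 5\right) = 3 - -3336 = 3 + 3336 = 3339$)
$- \frac{11326}{-25563} + \frac{z}{24483} = - \frac{11326}{-25563} + \frac{3339}{24483} = \left(-11326\right) \left(- \frac{1}{25563}\right) + 3339 \cdot \frac{1}{24483} = \frac{11326}{25563} + \frac{1113}{8161} = \frac{120883105}{208619643}$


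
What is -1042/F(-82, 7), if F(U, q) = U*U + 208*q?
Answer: -521/4090 ≈ -0.12738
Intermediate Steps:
F(U, q) = U² + 208*q
-1042/F(-82, 7) = -1042/((-82)² + 208*7) = -1042/(6724 + 1456) = -1042/8180 = -1042*1/8180 = -521/4090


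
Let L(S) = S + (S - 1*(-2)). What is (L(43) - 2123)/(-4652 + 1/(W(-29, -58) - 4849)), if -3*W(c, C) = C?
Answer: 29485115/67402831 ≈ 0.43745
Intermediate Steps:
W(c, C) = -C/3
L(S) = 2 + 2*S (L(S) = S + (S + 2) = S + (2 + S) = 2 + 2*S)
(L(43) - 2123)/(-4652 + 1/(W(-29, -58) - 4849)) = ((2 + 2*43) - 2123)/(-4652 + 1/(-⅓*(-58) - 4849)) = ((2 + 86) - 2123)/(-4652 + 1/(58/3 - 4849)) = (88 - 2123)/(-4652 + 1/(-14489/3)) = -2035/(-4652 - 3/14489) = -2035/(-67402831/14489) = -2035*(-14489/67402831) = 29485115/67402831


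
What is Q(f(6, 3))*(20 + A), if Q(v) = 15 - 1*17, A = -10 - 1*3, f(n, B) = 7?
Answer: -14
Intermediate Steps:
A = -13 (A = -10 - 3 = -13)
Q(v) = -2 (Q(v) = 15 - 17 = -2)
Q(f(6, 3))*(20 + A) = -2*(20 - 13) = -2*7 = -14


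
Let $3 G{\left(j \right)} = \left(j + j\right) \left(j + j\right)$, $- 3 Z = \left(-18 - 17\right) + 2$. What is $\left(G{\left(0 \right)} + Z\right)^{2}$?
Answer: $121$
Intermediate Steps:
$Z = 11$ ($Z = - \frac{\left(-18 - 17\right) + 2}{3} = - \frac{-35 + 2}{3} = \left(- \frac{1}{3}\right) \left(-33\right) = 11$)
$G{\left(j \right)} = \frac{4 j^{2}}{3}$ ($G{\left(j \right)} = \frac{\left(j + j\right) \left(j + j\right)}{3} = \frac{2 j 2 j}{3} = \frac{4 j^{2}}{3}$)
$\left(G{\left(0 \right)} + Z\right)^{2} = \left(\frac{4 \cdot 0^{2}}{3} + 11\right)^{2} = \left(\frac{4}{3} \cdot 0 + 11\right)^{2} = \left(0 + 11\right)^{2} = 11^{2} = 121$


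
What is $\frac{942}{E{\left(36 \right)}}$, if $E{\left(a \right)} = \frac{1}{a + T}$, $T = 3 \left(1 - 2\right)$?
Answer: $31086$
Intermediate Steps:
$T = -3$ ($T = 3 \left(-1\right) = -3$)
$E{\left(a \right)} = \frac{1}{-3 + a}$ ($E{\left(a \right)} = \frac{1}{a - 3} = \frac{1}{-3 + a}$)
$\frac{942}{E{\left(36 \right)}} = \frac{942}{\frac{1}{-3 + 36}} = \frac{942}{\frac{1}{33}} = 942 \frac{1}{\frac{1}{33}} = 942 \cdot 33 = 31086$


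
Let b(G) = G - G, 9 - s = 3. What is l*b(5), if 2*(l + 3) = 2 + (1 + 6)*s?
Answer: 0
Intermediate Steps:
s = 6 (s = 9 - 1*3 = 9 - 3 = 6)
b(G) = 0
l = 19 (l = -3 + (2 + (1 + 6)*6)/2 = -3 + (2 + 7*6)/2 = -3 + (2 + 42)/2 = -3 + (½)*44 = -3 + 22 = 19)
l*b(5) = 19*0 = 0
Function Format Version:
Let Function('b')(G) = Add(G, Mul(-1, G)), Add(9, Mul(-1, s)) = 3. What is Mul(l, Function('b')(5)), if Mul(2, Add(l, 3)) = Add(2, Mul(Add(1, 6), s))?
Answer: 0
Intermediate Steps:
s = 6 (s = Add(9, Mul(-1, 3)) = Add(9, -3) = 6)
Function('b')(G) = 0
l = 19 (l = Add(-3, Mul(Rational(1, 2), Add(2, Mul(Add(1, 6), 6)))) = Add(-3, Mul(Rational(1, 2), Add(2, Mul(7, 6)))) = Add(-3, Mul(Rational(1, 2), Add(2, 42))) = Add(-3, Mul(Rational(1, 2), 44)) = Add(-3, 22) = 19)
Mul(l, Function('b')(5)) = Mul(19, 0) = 0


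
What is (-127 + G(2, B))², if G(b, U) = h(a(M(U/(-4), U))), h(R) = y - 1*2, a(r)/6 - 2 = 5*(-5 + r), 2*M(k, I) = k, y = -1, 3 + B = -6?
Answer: 16900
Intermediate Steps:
B = -9 (B = -3 - 6 = -9)
M(k, I) = k/2
a(r) = -138 + 30*r (a(r) = 12 + 6*(5*(-5 + r)) = 12 + 6*(-25 + 5*r) = 12 + (-150 + 30*r) = -138 + 30*r)
h(R) = -3 (h(R) = -1 - 1*2 = -1 - 2 = -3)
G(b, U) = -3
(-127 + G(2, B))² = (-127 - 3)² = (-130)² = 16900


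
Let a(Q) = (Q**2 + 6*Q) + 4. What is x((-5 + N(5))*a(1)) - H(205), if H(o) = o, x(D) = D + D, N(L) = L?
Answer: -205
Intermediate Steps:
a(Q) = 4 + Q**2 + 6*Q
x(D) = 2*D
x((-5 + N(5))*a(1)) - H(205) = 2*((-5 + 5)*(4 + 1**2 + 6*1)) - 1*205 = 2*(0*(4 + 1 + 6)) - 205 = 2*(0*11) - 205 = 2*0 - 205 = 0 - 205 = -205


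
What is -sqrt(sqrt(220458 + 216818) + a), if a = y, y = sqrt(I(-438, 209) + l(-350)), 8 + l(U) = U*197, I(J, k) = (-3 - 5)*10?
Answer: -sqrt(14*sqrt(2231) + I*sqrt(69038)) ≈ -26.199 - 5.0144*I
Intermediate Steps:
I(J, k) = -80 (I(J, k) = -8*10 = -80)
l(U) = -8 + 197*U (l(U) = -8 + U*197 = -8 + 197*U)
y = I*sqrt(69038) (y = sqrt(-80 + (-8 + 197*(-350))) = sqrt(-80 + (-8 - 68950)) = sqrt(-80 - 68958) = sqrt(-69038) = I*sqrt(69038) ≈ 262.75*I)
a = I*sqrt(69038) ≈ 262.75*I
-sqrt(sqrt(220458 + 216818) + a) = -sqrt(sqrt(220458 + 216818) + I*sqrt(69038)) = -sqrt(sqrt(437276) + I*sqrt(69038)) = -sqrt(14*sqrt(2231) + I*sqrt(69038))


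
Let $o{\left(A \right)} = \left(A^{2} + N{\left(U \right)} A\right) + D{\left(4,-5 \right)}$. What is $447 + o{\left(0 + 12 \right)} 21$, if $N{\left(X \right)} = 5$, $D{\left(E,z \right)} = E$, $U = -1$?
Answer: $4815$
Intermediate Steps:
$o{\left(A \right)} = 4 + A^{2} + 5 A$ ($o{\left(A \right)} = \left(A^{2} + 5 A\right) + 4 = 4 + A^{2} + 5 A$)
$447 + o{\left(0 + 12 \right)} 21 = 447 + \left(4 + \left(0 + 12\right)^{2} + 5 \left(0 + 12\right)\right) 21 = 447 + \left(4 + 12^{2} + 5 \cdot 12\right) 21 = 447 + \left(4 + 144 + 60\right) 21 = 447 + 208 \cdot 21 = 447 + 4368 = 4815$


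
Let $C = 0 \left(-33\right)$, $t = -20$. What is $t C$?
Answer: $0$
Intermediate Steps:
$C = 0$
$t C = \left(-20\right) 0 = 0$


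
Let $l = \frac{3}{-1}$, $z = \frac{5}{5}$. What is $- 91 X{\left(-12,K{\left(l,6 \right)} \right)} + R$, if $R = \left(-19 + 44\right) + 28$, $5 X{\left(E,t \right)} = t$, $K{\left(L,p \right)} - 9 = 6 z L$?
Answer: $\frac{1084}{5} \approx 216.8$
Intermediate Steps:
$z = 1$ ($z = 5 \cdot \frac{1}{5} = 1$)
$l = -3$ ($l = 3 \left(-1\right) = -3$)
$K{\left(L,p \right)} = 9 + 6 L$ ($K{\left(L,p \right)} = 9 + 6 \cdot 1 L = 9 + 6 L$)
$X{\left(E,t \right)} = \frac{t}{5}$
$R = 53$ ($R = 25 + 28 = 53$)
$- 91 X{\left(-12,K{\left(l,6 \right)} \right)} + R = - 91 \frac{9 + 6 \left(-3\right)}{5} + 53 = - 91 \frac{9 - 18}{5} + 53 = - 91 \cdot \frac{1}{5} \left(-9\right) + 53 = \left(-91\right) \left(- \frac{9}{5}\right) + 53 = \frac{819}{5} + 53 = \frac{1084}{5}$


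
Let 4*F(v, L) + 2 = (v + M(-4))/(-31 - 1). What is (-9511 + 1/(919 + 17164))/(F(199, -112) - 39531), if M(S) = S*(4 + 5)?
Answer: 22014388736/91503506185 ≈ 0.24059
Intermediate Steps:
M(S) = 9*S (M(S) = S*9 = 9*S)
F(v, L) = -7/32 - v/128 (F(v, L) = -½ + ((v + 9*(-4))/(-31 - 1))/4 = -½ + ((v - 36)/(-32))/4 = -½ + ((-36 + v)*(-1/32))/4 = -½ + (9/8 - v/32)/4 = -½ + (9/32 - v/128) = -7/32 - v/128)
(-9511 + 1/(919 + 17164))/(F(199, -112) - 39531) = (-9511 + 1/(919 + 17164))/((-7/32 - 1/128*199) - 39531) = (-9511 + 1/18083)/((-7/32 - 199/128) - 39531) = (-9511 + 1/18083)/(-227/128 - 39531) = -171987412/(18083*(-5060195/128)) = -171987412/18083*(-128/5060195) = 22014388736/91503506185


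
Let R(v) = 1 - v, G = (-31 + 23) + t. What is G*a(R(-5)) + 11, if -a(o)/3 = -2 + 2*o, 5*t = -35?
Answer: 461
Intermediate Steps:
t = -7 (t = (1/5)*(-35) = -7)
G = -15 (G = (-31 + 23) - 7 = -8 - 7 = -15)
a(o) = 6 - 6*o (a(o) = -3*(-2 + 2*o) = 6 - 6*o)
G*a(R(-5)) + 11 = -15*(6 - 6*(1 - 1*(-5))) + 11 = -15*(6 - 6*(1 + 5)) + 11 = -15*(6 - 6*6) + 11 = -15*(6 - 36) + 11 = -15*(-30) + 11 = 450 + 11 = 461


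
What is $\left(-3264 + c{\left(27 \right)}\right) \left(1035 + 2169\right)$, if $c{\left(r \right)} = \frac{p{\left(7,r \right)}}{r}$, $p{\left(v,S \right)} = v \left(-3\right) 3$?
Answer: $-10465332$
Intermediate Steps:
$p{\left(v,S \right)} = - 9 v$ ($p{\left(v,S \right)} = - 3 v 3 = - 9 v$)
$c{\left(r \right)} = - \frac{63}{r}$ ($c{\left(r \right)} = \frac{\left(-9\right) 7}{r} = - \frac{63}{r}$)
$\left(-3264 + c{\left(27 \right)}\right) \left(1035 + 2169\right) = \left(-3264 - \frac{63}{27}\right) \left(1035 + 2169\right) = \left(-3264 - \frac{7}{3}\right) 3204 = \left(- \frac{9799}{3}\right) 3204 = -10465332$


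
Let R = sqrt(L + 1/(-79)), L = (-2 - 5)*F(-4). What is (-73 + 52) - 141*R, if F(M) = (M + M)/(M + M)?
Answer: -21 - 141*I*sqrt(43766)/79 ≈ -21.0 - 373.39*I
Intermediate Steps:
F(M) = 1 (F(M) = (2*M)/((2*M)) = (2*M)*(1/(2*M)) = 1)
L = -7 (L = (-2 - 5)*1 = -7*1 = -7)
R = I*sqrt(43766)/79 (R = sqrt(-7 + 1/(-79)) = sqrt(-7 - 1/79) = sqrt(-554/79) = I*sqrt(43766)/79 ≈ 2.6481*I)
(-73 + 52) - 141*R = (-73 + 52) - 141*I*sqrt(43766)/79 = -21 - 141*I*sqrt(43766)/79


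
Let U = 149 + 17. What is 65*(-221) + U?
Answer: -14199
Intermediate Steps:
U = 166
65*(-221) + U = 65*(-221) + 166 = -14365 + 166 = -14199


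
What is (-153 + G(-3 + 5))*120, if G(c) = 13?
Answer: -16800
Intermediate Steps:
(-153 + G(-3 + 5))*120 = (-153 + 13)*120 = -140*120 = -16800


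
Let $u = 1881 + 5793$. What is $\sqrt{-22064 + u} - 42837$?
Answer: $-42837 + i \sqrt{14390} \approx -42837.0 + 119.96 i$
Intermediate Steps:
$u = 7674$
$\sqrt{-22064 + u} - 42837 = \sqrt{-22064 + 7674} - 42837 = \sqrt{-14390} - 42837 = i \sqrt{14390} - 42837 = -42837 + i \sqrt{14390}$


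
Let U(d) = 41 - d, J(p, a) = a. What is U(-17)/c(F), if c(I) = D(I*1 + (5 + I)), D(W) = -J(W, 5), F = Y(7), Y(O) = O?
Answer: -58/5 ≈ -11.600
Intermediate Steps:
F = 7
D(W) = -5 (D(W) = -1*5 = -5)
c(I) = -5
U(-17)/c(F) = (41 - 1*(-17))/(-5) = (41 + 17)*(-⅕) = 58*(-⅕) = -58/5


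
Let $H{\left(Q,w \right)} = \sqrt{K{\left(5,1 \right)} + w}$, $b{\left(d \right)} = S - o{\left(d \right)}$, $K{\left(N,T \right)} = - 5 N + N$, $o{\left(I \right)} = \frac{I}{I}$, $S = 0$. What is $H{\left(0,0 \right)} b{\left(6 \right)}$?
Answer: $- 2 i \sqrt{5} \approx - 4.4721 i$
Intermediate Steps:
$o{\left(I \right)} = 1$
$K{\left(N,T \right)} = - 4 N$
$b{\left(d \right)} = -1$ ($b{\left(d \right)} = 0 - 1 = -1$)
$H{\left(Q,w \right)} = \sqrt{-20 + w}$ ($H{\left(Q,w \right)} = \sqrt{\left(-4\right) 5 + w} = \sqrt{-20 + w}$)
$H{\left(0,0 \right)} b{\left(6 \right)} = \sqrt{-20 + 0} \left(-1\right) = \sqrt{-20} \left(-1\right) = 2 i \sqrt{5} \left(-1\right) = - 2 i \sqrt{5}$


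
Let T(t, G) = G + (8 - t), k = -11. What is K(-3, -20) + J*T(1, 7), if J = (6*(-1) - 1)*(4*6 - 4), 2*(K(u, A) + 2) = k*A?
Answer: -1852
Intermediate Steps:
K(u, A) = -2 - 11*A/2 (K(u, A) = -2 + (-11*A)/2 = -2 - 11*A/2)
T(t, G) = 8 + G - t
J = -140 (J = (-6 - 1)*(24 - 4) = -7*20 = -140)
K(-3, -20) + J*T(1, 7) = (-2 - 11/2*(-20)) - 140*(8 + 7 - 1*1) = (-2 + 110) - 140*(8 + 7 - 1) = 108 - 140*14 = 108 - 1960 = -1852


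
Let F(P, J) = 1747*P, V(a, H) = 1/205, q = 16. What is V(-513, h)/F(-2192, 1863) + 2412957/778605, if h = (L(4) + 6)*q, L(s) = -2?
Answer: 126283217720589/40748651871440 ≈ 3.0991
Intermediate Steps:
h = 64 (h = (-2 + 6)*16 = 4*16 = 64)
V(a, H) = 1/205
V(-513, h)/F(-2192, 1863) + 2412957/778605 = 1/(205*((1747*(-2192)))) + 2412957/778605 = (1/205)/(-3829424) + 2412957*(1/778605) = (1/205)*(-1/3829424) + 804319/259535 = -1/785031920 + 804319/259535 = 126283217720589/40748651871440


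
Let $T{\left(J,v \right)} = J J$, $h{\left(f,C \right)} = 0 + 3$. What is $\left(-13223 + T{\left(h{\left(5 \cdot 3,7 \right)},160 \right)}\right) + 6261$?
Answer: $-6953$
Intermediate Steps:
$h{\left(f,C \right)} = 3$
$T{\left(J,v \right)} = J^{2}$
$\left(-13223 + T{\left(h{\left(5 \cdot 3,7 \right)},160 \right)}\right) + 6261 = \left(-13223 + 3^{2}\right) + 6261 = \left(-13223 + 9\right) + 6261 = -13214 + 6261 = -6953$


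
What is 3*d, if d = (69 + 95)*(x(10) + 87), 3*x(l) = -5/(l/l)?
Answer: 41984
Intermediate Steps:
x(l) = -5/3 (x(l) = (-5/(l/l))/3 = (-5/1)/3 = (-5*1)/3 = (⅓)*(-5) = -5/3)
d = 41984/3 (d = (69 + 95)*(-5/3 + 87) = 164*(256/3) = 41984/3 ≈ 13995.)
3*d = 3*(41984/3) = 41984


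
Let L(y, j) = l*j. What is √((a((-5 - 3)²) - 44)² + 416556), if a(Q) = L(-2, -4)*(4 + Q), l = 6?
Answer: 2*√806383 ≈ 1796.0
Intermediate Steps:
L(y, j) = 6*j
a(Q) = -96 - 24*Q (a(Q) = (6*(-4))*(4 + Q) = -24*(4 + Q) = -96 - 24*Q)
√((a((-5 - 3)²) - 44)² + 416556) = √(((-96 - 24*(-5 - 3)²) - 44)² + 416556) = √(((-96 - 24*(-8)²) - 44)² + 416556) = √(((-96 - 24*64) - 44)² + 416556) = √(((-96 - 1536) - 44)² + 416556) = √((-1632 - 44)² + 416556) = √((-1676)² + 416556) = √(2808976 + 416556) = √3225532 = 2*√806383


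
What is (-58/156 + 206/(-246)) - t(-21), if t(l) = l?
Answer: 21097/1066 ≈ 19.791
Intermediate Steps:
(-58/156 + 206/(-246)) - t(-21) = (-58/156 + 206/(-246)) - 1*(-21) = (-58*1/156 + 206*(-1/246)) + 21 = (-29/78 - 103/123) + 21 = -1289/1066 + 21 = 21097/1066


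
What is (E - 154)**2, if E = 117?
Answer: 1369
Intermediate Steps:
(E - 154)**2 = (117 - 154)**2 = (-37)**2 = 1369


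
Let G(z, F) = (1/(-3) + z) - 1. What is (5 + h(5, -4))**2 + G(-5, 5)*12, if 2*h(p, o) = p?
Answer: -79/4 ≈ -19.750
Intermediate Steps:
h(p, o) = p/2
G(z, F) = -4/3 + z (G(z, F) = (-1/3 + z) - 1 = -4/3 + z)
(5 + h(5, -4))**2 + G(-5, 5)*12 = (5 + (1/2)*5)**2 + (-4/3 - 5)*12 = (5 + 5/2)**2 - 19/3*12 = (15/2)**2 - 76 = 225/4 - 76 = -79/4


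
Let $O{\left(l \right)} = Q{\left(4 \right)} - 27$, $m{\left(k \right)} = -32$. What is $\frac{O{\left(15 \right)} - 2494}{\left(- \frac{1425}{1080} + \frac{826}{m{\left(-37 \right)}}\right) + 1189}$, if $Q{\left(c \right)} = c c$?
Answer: $- \frac{360720}{167309} \approx -2.156$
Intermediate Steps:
$Q{\left(c \right)} = c^{2}$
$O{\left(l \right)} = -11$ ($O{\left(l \right)} = 4^{2} - 27 = 16 - 27 = -11$)
$\frac{O{\left(15 \right)} - 2494}{\left(- \frac{1425}{1080} + \frac{826}{m{\left(-37 \right)}}\right) + 1189} = \frac{-11 - 2494}{\left(- \frac{1425}{1080} + \frac{826}{-32}\right) + 1189} = - \frac{2505}{\left(\left(-1425\right) \frac{1}{1080} + 826 \left(- \frac{1}{32}\right)\right) + 1189} = - \frac{2505}{\left(- \frac{95}{72} - \frac{413}{16}\right) + 1189} = - \frac{2505}{- \frac{3907}{144} + 1189} = - \frac{2505}{\frac{167309}{144}} = \left(-2505\right) \frac{144}{167309} = - \frac{360720}{167309}$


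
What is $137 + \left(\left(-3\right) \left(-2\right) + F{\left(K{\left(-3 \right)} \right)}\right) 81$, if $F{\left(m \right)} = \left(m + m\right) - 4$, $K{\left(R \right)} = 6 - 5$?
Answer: $461$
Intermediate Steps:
$K{\left(R \right)} = 1$ ($K{\left(R \right)} = 6 - 5 = 1$)
$F{\left(m \right)} = -4 + 2 m$ ($F{\left(m \right)} = 2 m - 4 = -4 + 2 m$)
$137 + \left(\left(-3\right) \left(-2\right) + F{\left(K{\left(-3 \right)} \right)}\right) 81 = 137 + \left(\left(-3\right) \left(-2\right) + \left(-4 + 2 \cdot 1\right)\right) 81 = 137 + \left(6 + \left(-4 + 2\right)\right) 81 = 137 + \left(6 - 2\right) 81 = 137 + 4 \cdot 81 = 137 + 324 = 461$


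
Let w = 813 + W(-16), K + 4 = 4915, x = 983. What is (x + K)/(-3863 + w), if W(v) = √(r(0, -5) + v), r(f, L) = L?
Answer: -17976700/9302521 - 5894*I*√21/9302521 ≈ -1.9325 - 0.0029035*I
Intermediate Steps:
W(v) = √(-5 + v)
K = 4911 (K = -4 + 4915 = 4911)
w = 813 + I*√21 (w = 813 + √(-5 - 16) = 813 + √(-21) = 813 + I*√21 ≈ 813.0 + 4.5826*I)
(x + K)/(-3863 + w) = (983 + 4911)/(-3863 + (813 + I*√21)) = 5894/(-3050 + I*√21)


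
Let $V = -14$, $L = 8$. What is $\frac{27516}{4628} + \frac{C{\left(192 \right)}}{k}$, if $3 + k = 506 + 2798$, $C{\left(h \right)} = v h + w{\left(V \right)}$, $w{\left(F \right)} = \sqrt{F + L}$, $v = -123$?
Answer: $- \frac{4616133}{3819257} + \frac{i \sqrt{6}}{3301} \approx -1.2086 + 0.00074204 i$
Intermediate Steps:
$w{\left(F \right)} = \sqrt{8 + F}$ ($w{\left(F \right)} = \sqrt{F + 8} = \sqrt{8 + F}$)
$C{\left(h \right)} = - 123 h + i \sqrt{6}$ ($C{\left(h \right)} = - 123 h + \sqrt{8 - 14} = - 123 h + \sqrt{-6} = - 123 h + i \sqrt{6}$)
$k = 3301$ ($k = -3 + \left(506 + 2798\right) = -3 + 3304 = 3301$)
$\frac{27516}{4628} + \frac{C{\left(192 \right)}}{k} = \frac{27516}{4628} + \frac{\left(-123\right) 192 + i \sqrt{6}}{3301} = 27516 \cdot \frac{1}{4628} + \left(-23616 + i \sqrt{6}\right) \frac{1}{3301} = \frac{6879}{1157} - \left(\frac{23616}{3301} - \frac{i \sqrt{6}}{3301}\right) = - \frac{4616133}{3819257} + \frac{i \sqrt{6}}{3301}$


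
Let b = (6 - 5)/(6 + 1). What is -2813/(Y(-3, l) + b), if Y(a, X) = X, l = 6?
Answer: -19691/43 ≈ -457.93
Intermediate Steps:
b = ⅐ (b = 1/7 = 1*(⅐) = ⅐ ≈ 0.14286)
-2813/(Y(-3, l) + b) = -2813/(6 + ⅐) = -2813/43/7 = -2813*7/43 = -19691/43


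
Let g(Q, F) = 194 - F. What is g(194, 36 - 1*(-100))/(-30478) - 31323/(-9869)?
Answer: 477044996/150393691 ≈ 3.1720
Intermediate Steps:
g(194, 36 - 1*(-100))/(-30478) - 31323/(-9869) = (194 - (36 - 1*(-100)))/(-30478) - 31323/(-9869) = (194 - (36 + 100))*(-1/30478) - 31323*(-1/9869) = (194 - 1*136)*(-1/30478) + 31323/9869 = (194 - 136)*(-1/30478) + 31323/9869 = 58*(-1/30478) + 31323/9869 = -29/15239 + 31323/9869 = 477044996/150393691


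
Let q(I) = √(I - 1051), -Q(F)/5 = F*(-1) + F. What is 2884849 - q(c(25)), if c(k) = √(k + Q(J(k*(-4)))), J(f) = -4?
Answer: 2884849 - I*√1046 ≈ 2.8848e+6 - 32.342*I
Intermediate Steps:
Q(F) = 0 (Q(F) = -5*(F*(-1) + F) = -5*(-F + F) = -5*0 = 0)
c(k) = √k (c(k) = √(k + 0) = √k)
q(I) = √(-1051 + I)
2884849 - q(c(25)) = 2884849 - √(-1051 + √25) = 2884849 - √(-1051 + 5) = 2884849 - √(-1046) = 2884849 - I*√1046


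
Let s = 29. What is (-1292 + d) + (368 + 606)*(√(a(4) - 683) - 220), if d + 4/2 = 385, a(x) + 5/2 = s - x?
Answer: -215189 + 487*I*√2642 ≈ -2.1519e+5 + 25032.0*I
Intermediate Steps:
a(x) = 53/2 - x (a(x) = -5/2 + (29 - x) = 53/2 - x)
d = 383 (d = -2 + 385 = 383)
(-1292 + d) + (368 + 606)*(√(a(4) - 683) - 220) = (-1292 + 383) + (368 + 606)*(√((53/2 - 1*4) - 683) - 220) = -909 + 974*(√((53/2 - 4) - 683) - 220) = -909 + 974*(√(45/2 - 683) - 220) = -909 + 974*(√(-1321/2) - 220) = -909 + 974*(I*√2642/2 - 220) = -909 + 974*(-220 + I*√2642/2) = -909 + (-214280 + 487*I*√2642) = -215189 + 487*I*√2642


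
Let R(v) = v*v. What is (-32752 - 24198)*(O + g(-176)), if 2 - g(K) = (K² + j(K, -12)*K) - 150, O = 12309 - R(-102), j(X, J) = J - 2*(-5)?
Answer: 1666983450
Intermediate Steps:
j(X, J) = 10 + J (j(X, J) = J + 10 = 10 + J)
R(v) = v²
O = 1905 (O = 12309 - 1*(-102)² = 12309 - 1*10404 = 12309 - 10404 = 1905)
g(K) = 152 - K² + 2*K (g(K) = 2 - ((K² + (10 - 12)*K) - 150) = 2 - ((K² - 2*K) - 150) = 2 - (-150 + K² - 2*K) = 2 + (150 - K² + 2*K) = 152 - K² + 2*K)
(-32752 - 24198)*(O + g(-176)) = (-32752 - 24198)*(1905 + (152 - 1*(-176)² + 2*(-176))) = -56950*(1905 + (152 - 1*30976 - 352)) = -56950*(1905 + (152 - 30976 - 352)) = -56950*(1905 - 31176) = -56950*(-29271) = 1666983450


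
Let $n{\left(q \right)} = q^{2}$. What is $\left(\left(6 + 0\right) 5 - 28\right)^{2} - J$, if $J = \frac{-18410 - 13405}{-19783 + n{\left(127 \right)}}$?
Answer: $- \frac{273}{58} \approx -4.7069$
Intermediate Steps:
$J = \frac{505}{58}$ ($J = \frac{-18410 - 13405}{-19783 + 127^{2}} = - \frac{31815}{-19783 + 16129} = - \frac{31815}{-3654} = \left(-31815\right) \left(- \frac{1}{3654}\right) = \frac{505}{58} \approx 8.7069$)
$\left(\left(6 + 0\right) 5 - 28\right)^{2} - J = \left(\left(6 + 0\right) 5 - 28\right)^{2} - \frac{505}{58} = \left(6 \cdot 5 - 28\right)^{2} - \frac{505}{58} = \left(30 - 28\right)^{2} - \frac{505}{58} = 2^{2} - \frac{505}{58} = 4 - \frac{505}{58} = - \frac{273}{58}$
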